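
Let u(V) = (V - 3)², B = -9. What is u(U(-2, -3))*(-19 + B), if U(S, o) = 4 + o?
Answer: -112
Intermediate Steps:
u(V) = (-3 + V)²
u(U(-2, -3))*(-19 + B) = (-3 + (4 - 3))²*(-19 - 9) = (-3 + 1)²*(-28) = (-2)²*(-28) = 4*(-28) = -112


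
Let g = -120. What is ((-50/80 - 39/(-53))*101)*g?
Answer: -71205/53 ≈ -1343.5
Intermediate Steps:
((-50/80 - 39/(-53))*101)*g = ((-50/80 - 39/(-53))*101)*(-120) = ((-50*1/80 - 39*(-1/53))*101)*(-120) = ((-5/8 + 39/53)*101)*(-120) = ((47/424)*101)*(-120) = (4747/424)*(-120) = -71205/53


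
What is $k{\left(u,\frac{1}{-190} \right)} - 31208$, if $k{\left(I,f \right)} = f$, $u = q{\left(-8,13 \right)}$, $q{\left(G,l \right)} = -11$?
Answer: $- \frac{5929521}{190} \approx -31208.0$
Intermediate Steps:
$u = -11$
$k{\left(u,\frac{1}{-190} \right)} - 31208 = \frac{1}{-190} - 31208 = - \frac{1}{190} - 31208 = - \frac{5929521}{190}$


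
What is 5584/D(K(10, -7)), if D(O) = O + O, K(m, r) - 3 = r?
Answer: -698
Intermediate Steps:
K(m, r) = 3 + r
D(O) = 2*O
5584/D(K(10, -7)) = 5584/((2*(3 - 7))) = 5584/((2*(-4))) = 5584/(-8) = 5584*(-1/8) = -698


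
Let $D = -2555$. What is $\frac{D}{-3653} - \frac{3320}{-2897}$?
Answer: $\frac{19529795}{10582741} \approx 1.8454$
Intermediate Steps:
$\frac{D}{-3653} - \frac{3320}{-2897} = - \frac{2555}{-3653} - \frac{3320}{-2897} = \left(-2555\right) \left(- \frac{1}{3653}\right) - - \frac{3320}{2897} = \frac{2555}{3653} + \frac{3320}{2897} = \frac{19529795}{10582741}$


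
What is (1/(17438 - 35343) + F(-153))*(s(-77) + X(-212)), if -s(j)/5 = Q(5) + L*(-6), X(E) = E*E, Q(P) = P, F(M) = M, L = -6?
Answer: -122560969374/17905 ≈ -6.8451e+6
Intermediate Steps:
X(E) = E²
s(j) = -205 (s(j) = -5*(5 - 6*(-6)) = -5*(5 + 36) = -5*41 = -205)
(1/(17438 - 35343) + F(-153))*(s(-77) + X(-212)) = (1/(17438 - 35343) - 153)*(-205 + (-212)²) = (1/(-17905) - 153)*(-205 + 44944) = (-1/17905 - 153)*44739 = -2739466/17905*44739 = -122560969374/17905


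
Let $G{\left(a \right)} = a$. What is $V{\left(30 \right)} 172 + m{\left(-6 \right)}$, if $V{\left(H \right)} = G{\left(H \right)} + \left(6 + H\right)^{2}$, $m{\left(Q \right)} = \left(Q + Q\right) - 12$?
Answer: $228048$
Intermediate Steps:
$m{\left(Q \right)} = -12 + 2 Q$ ($m{\left(Q \right)} = 2 Q - 12 = -12 + 2 Q$)
$V{\left(H \right)} = H + \left(6 + H\right)^{2}$
$V{\left(30 \right)} 172 + m{\left(-6 \right)} = \left(30 + \left(6 + 30\right)^{2}\right) 172 + \left(-12 + 2 \left(-6\right)\right) = \left(30 + 36^{2}\right) 172 - 24 = \left(30 + 1296\right) 172 - 24 = 1326 \cdot 172 - 24 = 228072 - 24 = 228048$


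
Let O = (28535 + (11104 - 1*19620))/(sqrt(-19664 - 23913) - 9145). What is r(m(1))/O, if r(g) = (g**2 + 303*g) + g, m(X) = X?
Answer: -2789225/20019 + 305*I*sqrt(43577)/20019 ≈ -139.33 + 3.1804*I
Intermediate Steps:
r(g) = g**2 + 304*g
O = 20019/(-9145 + I*sqrt(43577)) (O = (28535 + (11104 - 19620))/(sqrt(-43577) - 9145) = (28535 - 8516)/(I*sqrt(43577) - 9145) = 20019/(-9145 + I*sqrt(43577)) ≈ -2.1879 - 0.049943*I)
r(m(1))/O = (1*(304 + 1))/(-61024585/27891534 - 6673*I*sqrt(43577)/27891534) = (1*305)/(-61024585/27891534 - 6673*I*sqrt(43577)/27891534) = 305/(-61024585/27891534 - 6673*I*sqrt(43577)/27891534)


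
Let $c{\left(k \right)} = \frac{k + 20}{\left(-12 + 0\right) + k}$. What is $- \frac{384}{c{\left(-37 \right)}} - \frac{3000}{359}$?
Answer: $- \frac{6805944}{6103} \approx -1115.2$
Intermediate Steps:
$c{\left(k \right)} = \frac{20 + k}{-12 + k}$
$- \frac{384}{c{\left(-37 \right)}} - \frac{3000}{359} = - \frac{384}{\frac{1}{-12 - 37} \left(20 - 37\right)} - \frac{3000}{359} = - \frac{384}{\frac{1}{-49} \left(-17\right)} - \frac{3000}{359} = - \frac{384}{\left(- \frac{1}{49}\right) \left(-17\right)} - \frac{3000}{359} = - \frac{384}{\frac{17}{49}} - \frac{3000}{359} = \left(-384\right) \frac{49}{17} - \frac{3000}{359} = - \frac{18816}{17} - \frac{3000}{359} = - \frac{6805944}{6103}$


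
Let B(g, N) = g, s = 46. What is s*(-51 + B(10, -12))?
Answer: -1886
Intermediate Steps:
s*(-51 + B(10, -12)) = 46*(-51 + 10) = 46*(-41) = -1886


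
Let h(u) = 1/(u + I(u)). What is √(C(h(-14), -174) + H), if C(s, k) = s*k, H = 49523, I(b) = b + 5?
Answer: √26201669/23 ≈ 222.55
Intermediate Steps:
I(b) = 5 + b
h(u) = 1/(5 + 2*u) (h(u) = 1/(u + (5 + u)) = 1/(5 + 2*u))
C(s, k) = k*s
√(C(h(-14), -174) + H) = √(-174/(5 + 2*(-14)) + 49523) = √(-174/(5 - 28) + 49523) = √(-174/(-23) + 49523) = √(-174*(-1/23) + 49523) = √(174/23 + 49523) = √(1139203/23) = √26201669/23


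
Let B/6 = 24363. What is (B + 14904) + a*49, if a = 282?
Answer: 174900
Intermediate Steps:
B = 146178 (B = 6*24363 = 146178)
(B + 14904) + a*49 = (146178 + 14904) + 282*49 = 161082 + 13818 = 174900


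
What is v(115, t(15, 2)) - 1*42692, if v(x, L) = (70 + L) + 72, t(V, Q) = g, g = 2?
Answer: -42548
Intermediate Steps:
t(V, Q) = 2
v(x, L) = 142 + L
v(115, t(15, 2)) - 1*42692 = (142 + 2) - 1*42692 = 144 - 42692 = -42548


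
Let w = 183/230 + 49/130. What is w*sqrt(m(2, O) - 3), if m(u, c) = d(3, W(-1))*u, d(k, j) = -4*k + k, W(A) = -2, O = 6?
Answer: 1753*I*sqrt(21)/1495 ≈ 5.3734*I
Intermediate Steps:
d(k, j) = -3*k
m(u, c) = -9*u (m(u, c) = (-3*3)*u = -9*u)
w = 1753/1495 (w = 183*(1/230) + 49*(1/130) = 183/230 + 49/130 = 1753/1495 ≈ 1.1726)
w*sqrt(m(2, O) - 3) = 1753*sqrt(-9*2 - 3)/1495 = 1753*sqrt(-18 - 3)/1495 = 1753*sqrt(-21)/1495 = 1753*(I*sqrt(21))/1495 = 1753*I*sqrt(21)/1495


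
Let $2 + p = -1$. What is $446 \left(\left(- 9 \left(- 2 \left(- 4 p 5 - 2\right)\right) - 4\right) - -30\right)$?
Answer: $477220$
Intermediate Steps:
$p = -3$ ($p = -2 - 1 = -3$)
$446 \left(\left(- 9 \left(- 2 \left(- 4 p 5 - 2\right)\right) - 4\right) - -30\right) = 446 \left(\left(- 9 \left(- 2 \left(\left(-4\right) \left(-3\right) 5 - 2\right)\right) - 4\right) - -30\right) = 446 \left(\left(- 9 \left(- 2 \left(12 \cdot 5 - 2\right)\right) - 4\right) + 30\right) = 446 \left(\left(- 9 \left(- 2 \left(60 - 2\right)\right) - 4\right) + 30\right) = 446 \left(\left(- 9 \left(\left(-2\right) 58\right) - 4\right) + 30\right) = 446 \left(\left(\left(-9\right) \left(-116\right) - 4\right) + 30\right) = 446 \left(\left(1044 - 4\right) + 30\right) = 446 \left(1040 + 30\right) = 446 \cdot 1070 = 477220$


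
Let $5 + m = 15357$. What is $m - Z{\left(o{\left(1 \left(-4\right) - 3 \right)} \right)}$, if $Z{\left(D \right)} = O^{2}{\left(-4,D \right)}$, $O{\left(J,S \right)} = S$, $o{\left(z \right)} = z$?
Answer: $15303$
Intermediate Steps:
$m = 15352$ ($m = -5 + 15357 = 15352$)
$Z{\left(D \right)} = D^{2}$
$m - Z{\left(o{\left(1 \left(-4\right) - 3 \right)} \right)} = 15352 - \left(1 \left(-4\right) - 3\right)^{2} = 15352 - \left(-4 - 3\right)^{2} = 15352 - \left(-7\right)^{2} = 15352 - 49 = 15303$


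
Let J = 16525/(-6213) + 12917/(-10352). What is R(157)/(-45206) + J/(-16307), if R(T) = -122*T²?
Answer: 1576995275989966211/23706409015266096 ≈ 66.522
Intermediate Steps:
J = -251320121/64316976 (J = 16525*(-1/6213) + 12917*(-1/10352) = -16525/6213 - 12917/10352 = -251320121/64316976 ≈ -3.9075)
R(157)/(-45206) + J/(-16307) = -122*157²/(-45206) - 251320121/64316976/(-16307) = -122*24649*(-1/45206) - 251320121/64316976*(-1/16307) = -3007178*(-1/45206) + 251320121/1048816927632 = 1503589/22603 + 251320121/1048816927632 = 1576995275989966211/23706409015266096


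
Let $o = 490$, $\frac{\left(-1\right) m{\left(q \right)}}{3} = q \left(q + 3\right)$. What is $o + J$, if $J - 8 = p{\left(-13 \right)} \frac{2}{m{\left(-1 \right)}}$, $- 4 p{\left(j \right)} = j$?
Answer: $\frac{5989}{12} \approx 499.08$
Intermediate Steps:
$m{\left(q \right)} = - 3 q \left(3 + q\right)$ ($m{\left(q \right)} = - 3 q \left(q + 3\right) = - 3 q \left(3 + q\right)$)
$p{\left(j \right)} = - \frac{j}{4}$
$J = \frac{109}{12}$ ($J = 8 + \left(- \frac{1}{4}\right) \left(-13\right) \frac{2}{\left(-3\right) \left(-1\right) \left(3 - 1\right)} = 8 + \frac{13 \frac{2}{\left(-3\right) \left(-1\right) 2}}{4} = 8 + \frac{13 \cdot \frac{2}{6}}{4} = 8 + \frac{13 \cdot 2 \cdot \frac{1}{6}}{4} = 8 + \frac{13}{4} \cdot \frac{1}{3} = 8 + \frac{13}{12} = \frac{109}{12} \approx 9.0833$)
$o + J = 490 + \frac{109}{12} = \frac{5989}{12}$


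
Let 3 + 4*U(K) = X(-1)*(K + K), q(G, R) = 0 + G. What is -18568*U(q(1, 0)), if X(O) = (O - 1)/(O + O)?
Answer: 4642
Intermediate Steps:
X(O) = (-1 + O)/(2*O) (X(O) = (-1 + O)/((2*O)) = (-1 + O)*(1/(2*O)) = (-1 + O)/(2*O))
q(G, R) = G
U(K) = -¾ + K/2 (U(K) = -¾ + (((½)*(-1 - 1)/(-1))*(K + K))/4 = -¾ + (((½)*(-1)*(-2))*(2*K))/4 = -¾ + (1*(2*K))/4 = -¾ + (2*K)/4 = -¾ + K/2)
-18568*U(q(1, 0)) = -18568*(-¾ + (½)*1) = -18568*(-¾ + ½) = -18568*(-¼) = 4642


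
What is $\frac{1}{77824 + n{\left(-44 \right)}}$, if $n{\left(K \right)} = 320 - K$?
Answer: $\frac{1}{78188} \approx 1.279 \cdot 10^{-5}$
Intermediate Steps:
$\frac{1}{77824 + n{\left(-44 \right)}} = \frac{1}{77824 + \left(320 - -44\right)} = \frac{1}{77824 + \left(320 + 44\right)} = \frac{1}{77824 + 364} = \frac{1}{78188}$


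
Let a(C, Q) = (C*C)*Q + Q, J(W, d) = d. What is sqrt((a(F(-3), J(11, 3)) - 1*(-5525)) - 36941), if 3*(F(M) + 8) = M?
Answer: I*sqrt(31170) ≈ 176.55*I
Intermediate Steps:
F(M) = -8 + M/3
a(C, Q) = Q + Q*C**2 (a(C, Q) = C**2*Q + Q = Q*C**2 + Q = Q + Q*C**2)
sqrt((a(F(-3), J(11, 3)) - 1*(-5525)) - 36941) = sqrt((3*(1 + (-8 + (1/3)*(-3))**2) - 1*(-5525)) - 36941) = sqrt((3*(1 + (-8 - 1)**2) + 5525) - 36941) = sqrt((3*(1 + (-9)**2) + 5525) - 36941) = sqrt((3*(1 + 81) + 5525) - 36941) = sqrt((3*82 + 5525) - 36941) = sqrt((246 + 5525) - 36941) = sqrt(5771 - 36941) = sqrt(-31170) = I*sqrt(31170)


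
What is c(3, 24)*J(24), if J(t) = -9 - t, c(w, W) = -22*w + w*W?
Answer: -198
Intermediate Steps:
c(w, W) = -22*w + W*w
c(3, 24)*J(24) = (3*(-22 + 24))*(-9 - 1*24) = (3*2)*(-9 - 24) = 6*(-33) = -198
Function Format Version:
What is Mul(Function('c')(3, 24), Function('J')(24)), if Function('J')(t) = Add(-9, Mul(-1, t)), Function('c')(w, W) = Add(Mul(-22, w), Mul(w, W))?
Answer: -198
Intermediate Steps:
Function('c')(w, W) = Add(Mul(-22, w), Mul(W, w))
Mul(Function('c')(3, 24), Function('J')(24)) = Mul(Mul(3, Add(-22, 24)), Add(-9, Mul(-1, 24))) = Mul(Mul(3, 2), Add(-9, -24)) = Mul(6, -33) = -198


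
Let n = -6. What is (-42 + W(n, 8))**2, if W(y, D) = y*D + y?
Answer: 9216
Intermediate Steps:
W(y, D) = y + D*y (W(y, D) = D*y + y = y + D*y)
(-42 + W(n, 8))**2 = (-42 - 6*(1 + 8))**2 = (-42 - 6*9)**2 = (-42 - 54)**2 = (-96)**2 = 9216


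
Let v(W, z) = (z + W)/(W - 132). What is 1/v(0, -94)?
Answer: 66/47 ≈ 1.4043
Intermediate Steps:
v(W, z) = (W + z)/(-132 + W)
1/v(0, -94) = 1/((0 - 94)/(-132 + 0)) = 1/(-94/(-132)) = 1/(-1/132*(-94)) = 1/(47/66) = 66/47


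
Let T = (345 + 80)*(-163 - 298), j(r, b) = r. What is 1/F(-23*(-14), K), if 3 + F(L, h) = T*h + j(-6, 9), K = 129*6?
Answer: -1/151645959 ≈ -6.5943e-9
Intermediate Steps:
K = 774
T = -195925 (T = 425*(-461) = -195925)
F(L, h) = -9 - 195925*h (F(L, h) = -3 + (-195925*h - 6) = -3 + (-6 - 195925*h) = -9 - 195925*h)
1/F(-23*(-14), K) = 1/(-9 - 195925*774) = 1/(-9 - 151645950) = 1/(-151645959) = -1/151645959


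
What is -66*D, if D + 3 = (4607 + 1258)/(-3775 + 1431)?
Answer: 425601/1172 ≈ 363.14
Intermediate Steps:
D = -12897/2344 (D = -3 + (4607 + 1258)/(-3775 + 1431) = -3 + 5865/(-2344) = -3 + 5865*(-1/2344) = -3 - 5865/2344 = -12897/2344 ≈ -5.5021)
-66*D = -66*(-12897/2344) = 425601/1172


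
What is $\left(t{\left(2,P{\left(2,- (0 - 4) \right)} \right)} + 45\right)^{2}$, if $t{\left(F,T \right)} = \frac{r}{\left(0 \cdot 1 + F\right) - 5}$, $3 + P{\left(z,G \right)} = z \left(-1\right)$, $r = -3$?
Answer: $2116$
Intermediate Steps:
$P{\left(z,G \right)} = -3 - z$ ($P{\left(z,G \right)} = -3 + z \left(-1\right) = -3 - z$)
$t{\left(F,T \right)} = - \frac{3}{-5 + F}$ ($t{\left(F,T \right)} = - \frac{3}{\left(0 \cdot 1 + F\right) - 5} = - \frac{3}{\left(0 + F\right) - 5} = - \frac{3}{F - 5} = - \frac{3}{-5 + F}$)
$\left(t{\left(2,P{\left(2,- (0 - 4) \right)} \right)} + 45\right)^{2} = \left(- \frac{3}{-5 + 2} + 45\right)^{2} = \left(- \frac{3}{-3} + 45\right)^{2} = \left(\left(-3\right) \left(- \frac{1}{3}\right) + 45\right)^{2} = \left(1 + 45\right)^{2} = 46^{2} = 2116$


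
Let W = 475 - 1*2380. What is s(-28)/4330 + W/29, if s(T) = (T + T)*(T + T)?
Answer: -4078853/62785 ≈ -64.965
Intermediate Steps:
W = -1905 (W = 475 - 2380 = -1905)
s(T) = 4*T² (s(T) = (2*T)*(2*T) = 4*T²)
s(-28)/4330 + W/29 = (4*(-28)²)/4330 - 1905/29 = (4*784)*(1/4330) - 1905*1/29 = 3136*(1/4330) - 1905/29 = 1568/2165 - 1905/29 = -4078853/62785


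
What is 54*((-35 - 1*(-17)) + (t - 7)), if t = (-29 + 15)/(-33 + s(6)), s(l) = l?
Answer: -1322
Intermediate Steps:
t = 14/27 (t = (-29 + 15)/(-33 + 6) = -14/(-27) = -14*(-1/27) = 14/27 ≈ 0.51852)
54*((-35 - 1*(-17)) + (t - 7)) = 54*((-35 - 1*(-17)) + (14/27 - 7)) = 54*((-35 + 17) - 175/27) = 54*(-18 - 175/27) = 54*(-661/27) = -1322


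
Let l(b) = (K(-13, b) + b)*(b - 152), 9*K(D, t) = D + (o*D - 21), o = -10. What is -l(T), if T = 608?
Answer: -282112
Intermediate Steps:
K(D, t) = -7/3 - D (K(D, t) = (D + (-10*D - 21))/9 = (D + (-21 - 10*D))/9 = (-21 - 9*D)/9 = -7/3 - D)
l(b) = (-152 + b)*(32/3 + b) (l(b) = ((-7/3 - 1*(-13)) + b)*(b - 152) = ((-7/3 + 13) + b)*(-152 + b) = (32/3 + b)*(-152 + b) = (-152 + b)*(32/3 + b))
-l(T) = -(-4864/3 + 608² - 424/3*608) = -(-4864/3 + 369664 - 257792/3) = -1*282112 = -282112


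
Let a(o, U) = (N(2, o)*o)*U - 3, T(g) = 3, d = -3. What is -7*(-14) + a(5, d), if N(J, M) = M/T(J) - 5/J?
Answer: 215/2 ≈ 107.50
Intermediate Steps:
N(J, M) = -5/J + M/3 (N(J, M) = M/3 - 5/J = -5/J + M/3)
a(o, U) = -3 + U*o*(-5/2 + o/3) (a(o, U) = ((-5/2 + o/3)*o)*U - 3 = (o*(-5/2 + o/3))*U - 3 = U*o*(-5/2 + o/3) - 3 = -3 + U*o*(-5/2 + o/3))
-7*(-14) + a(5, d) = -7*(-14) + (-3 + (⅙)*(-3)*5*(-15 + 2*5)) = 98 + (-3 + (⅙)*(-3)*5*(-15 + 10)) = 98 + (-3 + (⅙)*(-3)*5*(-5)) = 98 + (-3 + 25/2) = 98 + 19/2 = 215/2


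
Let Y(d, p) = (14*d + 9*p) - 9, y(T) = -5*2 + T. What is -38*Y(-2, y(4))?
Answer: 3458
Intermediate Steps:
y(T) = -10 + T
Y(d, p) = -9 + 9*p + 14*d (Y(d, p) = (9*p + 14*d) - 9 = -9 + 9*p + 14*d)
-38*Y(-2, y(4)) = -38*(-9 + 9*(-10 + 4) + 14*(-2)) = -38*(-9 + 9*(-6) - 28) = -38*(-9 - 54 - 28) = -38*(-91) = 3458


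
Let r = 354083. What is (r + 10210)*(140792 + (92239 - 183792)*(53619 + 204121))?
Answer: -8596123353514404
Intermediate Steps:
(r + 10210)*(140792 + (92239 - 183792)*(53619 + 204121)) = (354083 + 10210)*(140792 + (92239 - 183792)*(53619 + 204121)) = 364293*(140792 - 91553*257740) = 364293*(140792 - 23596870220) = 364293*(-23596729428) = -8596123353514404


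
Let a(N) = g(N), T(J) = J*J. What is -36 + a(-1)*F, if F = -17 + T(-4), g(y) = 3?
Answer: -39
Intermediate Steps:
T(J) = J²
a(N) = 3
F = -1 (F = -17 + (-4)² = -17 + 16 = -1)
-36 + a(-1)*F = -36 + 3*(-1) = -36 - 3 = -39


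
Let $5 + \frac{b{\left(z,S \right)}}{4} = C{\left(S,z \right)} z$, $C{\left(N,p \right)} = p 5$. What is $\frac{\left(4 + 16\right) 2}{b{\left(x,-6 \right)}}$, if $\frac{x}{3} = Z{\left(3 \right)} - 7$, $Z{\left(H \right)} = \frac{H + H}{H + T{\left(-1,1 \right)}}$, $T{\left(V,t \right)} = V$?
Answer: $\frac{2}{143} \approx 0.013986$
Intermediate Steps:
$C{\left(N,p \right)} = 5 p$
$Z{\left(H \right)} = \frac{2 H}{-1 + H}$ ($Z{\left(H \right)} = \frac{H + H}{H - 1} = \frac{2 H}{-1 + H}$)
$x = -12$ ($x = 3 \left(2 \cdot 3 \frac{1}{-1 + 3} - 7\right) = 3 \left(2 \cdot 3 \cdot \frac{1}{2} - 7\right) = 3 \left(3 - 7\right) = 3 \left(-4\right) = -12$)
$b{\left(z,S \right)} = -20 + 20 z^{2}$ ($b{\left(z,S \right)} = -20 + 4 \cdot 5 z z = -20 + 4 \cdot 5 z^{2} = -20 + 20 z^{2}$)
$\frac{\left(4 + 16\right) 2}{b{\left(x,-6 \right)}} = \frac{\left(4 + 16\right) 2}{-20 + 20 \left(-12\right)^{2}} = \frac{20 \cdot 2}{-20 + 20 \cdot 144} = \frac{40}{-20 + 2880} = \frac{40}{2860} = 40 \cdot \frac{1}{2860} = \frac{2}{143}$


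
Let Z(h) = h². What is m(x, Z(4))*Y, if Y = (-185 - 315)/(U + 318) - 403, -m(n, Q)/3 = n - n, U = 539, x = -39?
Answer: 0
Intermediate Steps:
m(n, Q) = 0 (m(n, Q) = -3*(n - n) = -3*0 = 0)
Y = -345871/857 (Y = (-185 - 315)/(539 + 318) - 403 = -500/857 - 403 = -345871/857 ≈ -403.58)
m(x, Z(4))*Y = 0*(-345871/857) = 0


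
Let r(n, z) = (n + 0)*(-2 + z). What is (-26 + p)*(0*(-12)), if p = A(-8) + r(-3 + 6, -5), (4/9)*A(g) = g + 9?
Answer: 0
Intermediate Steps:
A(g) = 81/4 + 9*g/4 (A(g) = 9*(g + 9)/4 = 9*(9 + g)/4 = 81/4 + 9*g/4)
r(n, z) = n*(-2 + z)
p = -75/4 (p = (81/4 + (9/4)*(-8)) + (-3 + 6)*(-2 - 5) = (81/4 - 18) + 3*(-7) = 9/4 - 21 = -75/4 ≈ -18.750)
(-26 + p)*(0*(-12)) = (-26 - 75/4)*(0*(-12)) = -179/4*0 = 0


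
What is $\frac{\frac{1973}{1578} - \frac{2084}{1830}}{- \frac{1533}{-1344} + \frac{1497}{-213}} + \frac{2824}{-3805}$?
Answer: $- \frac{1242989618168}{1633099832095} \approx -0.76112$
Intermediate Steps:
$\frac{\frac{1973}{1578} - \frac{2084}{1830}}{- \frac{1533}{-1344} + \frac{1497}{-213}} + \frac{2824}{-3805} = \frac{1973 \cdot \frac{1}{1578} - \frac{1042}{915}}{\left(-1533\right) \left(- \frac{1}{1344}\right) + 1497 \left(- \frac{1}{213}\right)} + 2824 \left(- \frac{1}{3805}\right) = \frac{\frac{1973}{1578} - \frac{1042}{915}}{\frac{73}{64} - \frac{499}{71}} - \frac{2824}{3805} = \frac{17891}{160430 \left(- \frac{26753}{4544}\right)} - \frac{2824}{3805} = \frac{17891}{160430} \left(- \frac{4544}{26753}\right) - \frac{2824}{3805} = - \frac{40648352}{2145991895} - \frac{2824}{3805} = - \frac{1242989618168}{1633099832095}$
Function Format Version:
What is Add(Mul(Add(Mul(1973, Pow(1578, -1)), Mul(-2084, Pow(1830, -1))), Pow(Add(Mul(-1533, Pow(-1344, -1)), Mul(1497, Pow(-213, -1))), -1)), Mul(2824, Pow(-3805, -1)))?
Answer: Rational(-1242989618168, 1633099832095) ≈ -0.76112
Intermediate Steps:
Add(Mul(Add(Mul(1973, Pow(1578, -1)), Mul(-2084, Pow(1830, -1))), Pow(Add(Mul(-1533, Pow(-1344, -1)), Mul(1497, Pow(-213, -1))), -1)), Mul(2824, Pow(-3805, -1))) = Add(Mul(Add(Mul(1973, Rational(1, 1578)), Mul(-2084, Rational(1, 1830))), Pow(Add(Mul(-1533, Rational(-1, 1344)), Mul(1497, Rational(-1, 213))), -1)), Mul(2824, Rational(-1, 3805))) = Add(Mul(Add(Rational(1973, 1578), Rational(-1042, 915)), Pow(Add(Rational(73, 64), Rational(-499, 71)), -1)), Rational(-2824, 3805)) = Add(Mul(Rational(17891, 160430), Pow(Rational(-26753, 4544), -1)), Rational(-2824, 3805)) = Add(Mul(Rational(17891, 160430), Rational(-4544, 26753)), Rational(-2824, 3805)) = Add(Rational(-40648352, 2145991895), Rational(-2824, 3805)) = Rational(-1242989618168, 1633099832095)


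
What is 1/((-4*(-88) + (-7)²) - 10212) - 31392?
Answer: -307986913/9811 ≈ -31392.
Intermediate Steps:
1/((-4*(-88) + (-7)²) - 10212) - 31392 = 1/((352 + 49) - 10212) - 31392 = 1/(401 - 10212) - 31392 = 1/(-9811) - 31392 = -1/9811 - 31392 = -307986913/9811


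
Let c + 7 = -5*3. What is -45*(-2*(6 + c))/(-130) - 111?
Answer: -1299/13 ≈ -99.923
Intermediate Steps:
c = -22 (c = -7 - 5*3 = -7 - 15 = -22)
-45*(-2*(6 + c))/(-130) - 111 = -45*(-2*(6 - 22))/(-130) - 111 = -45*(-2*(-16))*(-1)/130 - 111 = -1440*(-1)/130 - 111 = -45*(-16/65) - 111 = 144/13 - 111 = -1299/13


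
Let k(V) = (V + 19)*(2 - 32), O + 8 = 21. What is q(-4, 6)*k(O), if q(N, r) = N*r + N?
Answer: 26880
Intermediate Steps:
O = 13 (O = -8 + 21 = 13)
k(V) = -570 - 30*V (k(V) = (19 + V)*(-30) = -570 - 30*V)
q(N, r) = N + N*r
q(-4, 6)*k(O) = (-4*(1 + 6))*(-570 - 30*13) = (-4*7)*(-570 - 390) = -28*(-960) = 26880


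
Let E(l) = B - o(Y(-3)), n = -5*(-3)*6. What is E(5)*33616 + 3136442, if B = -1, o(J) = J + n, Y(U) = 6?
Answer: -124310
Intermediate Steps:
n = 90 (n = 15*6 = 90)
o(J) = 90 + J (o(J) = J + 90 = 90 + J)
E(l) = -97 (E(l) = -1 - (90 + 6) = -1 - 1*96 = -1 - 96 = -97)
E(5)*33616 + 3136442 = -97*33616 + 3136442 = -3260752 + 3136442 = -124310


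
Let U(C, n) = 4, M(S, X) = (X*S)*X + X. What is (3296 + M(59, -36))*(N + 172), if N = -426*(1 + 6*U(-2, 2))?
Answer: -835348072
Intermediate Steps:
M(S, X) = X + S*X² (M(S, X) = (S*X)*X + X = S*X² + X = X + S*X²)
N = -10650 (N = -426*(1 + 6*4) = -426*(1 + 24) = -426*25 = -10650)
(3296 + M(59, -36))*(N + 172) = (3296 - 36*(1 + 59*(-36)))*(-10650 + 172) = (3296 - 36*(1 - 2124))*(-10478) = (3296 - 36*(-2123))*(-10478) = (3296 + 76428)*(-10478) = 79724*(-10478) = -835348072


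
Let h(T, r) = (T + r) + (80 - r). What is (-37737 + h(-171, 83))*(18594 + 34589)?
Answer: -2011806524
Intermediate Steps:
h(T, r) = 80 + T
(-37737 + h(-171, 83))*(18594 + 34589) = (-37737 + (80 - 171))*(18594 + 34589) = (-37737 - 91)*53183 = -37828*53183 = -2011806524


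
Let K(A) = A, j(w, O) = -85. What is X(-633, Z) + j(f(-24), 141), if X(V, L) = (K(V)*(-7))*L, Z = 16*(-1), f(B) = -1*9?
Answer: -70981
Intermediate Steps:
f(B) = -9
Z = -16
X(V, L) = -7*L*V (X(V, L) = (V*(-7))*L = (-7*V)*L = -7*L*V)
X(-633, Z) + j(f(-24), 141) = -7*(-16)*(-633) - 85 = -70896 - 85 = -70981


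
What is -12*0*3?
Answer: 0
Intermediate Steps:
-12*0*3 = 0*3 = 0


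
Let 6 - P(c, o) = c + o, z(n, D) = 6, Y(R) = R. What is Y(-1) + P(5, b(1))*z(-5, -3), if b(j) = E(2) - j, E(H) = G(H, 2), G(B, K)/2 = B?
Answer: -13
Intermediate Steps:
G(B, K) = 2*B
E(H) = 2*H
b(j) = 4 - j (b(j) = 2*2 - j = 4 - j)
P(c, o) = 6 - c - o (P(c, o) = 6 - (c + o) = 6 + (-c - o) = 6 - c - o)
Y(-1) + P(5, b(1))*z(-5, -3) = -1 + (6 - 1*5 - (4 - 1*1))*6 = -1 + (6 - 5 - (4 - 1))*6 = -1 + (6 - 5 - 1*3)*6 = -1 + (6 - 5 - 3)*6 = -1 - 2*6 = -1 - 12 = -13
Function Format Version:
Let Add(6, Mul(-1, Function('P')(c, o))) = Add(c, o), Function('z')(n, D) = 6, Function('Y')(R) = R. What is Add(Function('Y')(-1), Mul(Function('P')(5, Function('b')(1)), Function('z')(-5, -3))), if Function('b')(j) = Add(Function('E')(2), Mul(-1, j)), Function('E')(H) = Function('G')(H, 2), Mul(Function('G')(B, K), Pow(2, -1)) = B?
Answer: -13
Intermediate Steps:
Function('G')(B, K) = Mul(2, B)
Function('E')(H) = Mul(2, H)
Function('b')(j) = Add(4, Mul(-1, j)) (Function('b')(j) = Add(Mul(2, 2), Mul(-1, j)) = Add(4, Mul(-1, j)))
Function('P')(c, o) = Add(6, Mul(-1, c), Mul(-1, o)) (Function('P')(c, o) = Add(6, Mul(-1, Add(c, o))) = Add(6, Add(Mul(-1, c), Mul(-1, o))) = Add(6, Mul(-1, c), Mul(-1, o)))
Add(Function('Y')(-1), Mul(Function('P')(5, Function('b')(1)), Function('z')(-5, -3))) = Add(-1, Mul(Add(6, Mul(-1, 5), Mul(-1, Add(4, Mul(-1, 1)))), 6)) = Add(-1, Mul(Add(6, -5, Mul(-1, Add(4, -1))), 6)) = Add(-1, Mul(Add(6, -5, Mul(-1, 3)), 6)) = Add(-1, Mul(Add(6, -5, -3), 6)) = Add(-1, Mul(-2, 6)) = Add(-1, -12) = -13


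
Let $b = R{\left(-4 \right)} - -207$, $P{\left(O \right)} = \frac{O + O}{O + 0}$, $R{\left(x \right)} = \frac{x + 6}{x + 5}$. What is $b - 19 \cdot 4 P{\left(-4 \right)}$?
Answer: $57$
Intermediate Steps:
$R{\left(x \right)} = \frac{6 + x}{5 + x}$
$P{\left(O \right)} = 2$ ($P{\left(O \right)} = \frac{2 O}{O} = 2$)
$b = 209$ ($b = \frac{6 - 4}{5 - 4} - -207 = 1^{-1} \cdot 2 + 207 = 1 \cdot 2 + 207 = 2 + 207 = 209$)
$b - 19 \cdot 4 P{\left(-4 \right)} = 209 - 19 \cdot 4 \cdot 2 = 209 - 152 = 57$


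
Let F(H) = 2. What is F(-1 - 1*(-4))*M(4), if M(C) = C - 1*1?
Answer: 6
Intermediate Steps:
M(C) = -1 + C (M(C) = C - 1 = -1 + C)
F(-1 - 1*(-4))*M(4) = 2*(-1 + 4) = 2*3 = 6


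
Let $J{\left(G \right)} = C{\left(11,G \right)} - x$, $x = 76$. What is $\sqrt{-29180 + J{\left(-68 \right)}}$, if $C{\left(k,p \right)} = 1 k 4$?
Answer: $2 i \sqrt{7303} \approx 170.92 i$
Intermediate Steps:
$C{\left(k,p \right)} = 4 k$ ($C{\left(k,p \right)} = k 4 = 4 k$)
$J{\left(G \right)} = -32$ ($J{\left(G \right)} = 4 \cdot 11 - 76 = 44 - 76 = -32$)
$\sqrt{-29180 + J{\left(-68 \right)}} = \sqrt{-29180 - 32} = \sqrt{-29212} = 2 i \sqrt{7303}$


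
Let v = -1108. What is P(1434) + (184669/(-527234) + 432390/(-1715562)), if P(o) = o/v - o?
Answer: -29979990723411524/20878935374643 ≈ -1435.9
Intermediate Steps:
P(o) = -1109*o/1108 (P(o) = o/(-1108) - o = o*(-1/1108) - o = -o/1108 - o = -1109*o/1108)
P(1434) + (184669/(-527234) + 432390/(-1715562)) = -1109/1108*1434 + (184669/(-527234) + 432390/(-1715562)) = -795153/554 + (184669*(-1/527234) + 432390*(-1/1715562)) = -795153/554 + (-184669/527234 - 72065/285927) = -795153/554 - 90796971373/150750435918 = -29979990723411524/20878935374643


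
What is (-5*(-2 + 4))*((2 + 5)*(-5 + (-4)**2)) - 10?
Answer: -780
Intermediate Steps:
(-5*(-2 + 4))*((2 + 5)*(-5 + (-4)**2)) - 10 = (-5*2)*(7*(-5 + 16)) - 10 = -70*11 - 10 = -10*77 - 10 = -770 - 10 = -780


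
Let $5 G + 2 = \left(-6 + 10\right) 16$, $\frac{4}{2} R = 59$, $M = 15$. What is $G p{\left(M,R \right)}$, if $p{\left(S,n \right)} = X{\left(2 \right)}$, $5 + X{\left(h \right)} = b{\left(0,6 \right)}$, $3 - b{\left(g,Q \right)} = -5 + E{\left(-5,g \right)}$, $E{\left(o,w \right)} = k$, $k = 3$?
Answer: $0$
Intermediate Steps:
$E{\left(o,w \right)} = 3$
$R = \frac{59}{2}$ ($R = \frac{1}{2} \cdot 59 = \frac{59}{2} \approx 29.5$)
$b{\left(g,Q \right)} = 5$ ($b{\left(g,Q \right)} = 3 - \left(-5 + 3\right) = 3 - -2 = 3 + 2 = 5$)
$X{\left(h \right)} = 0$ ($X{\left(h \right)} = -5 + 5 = 0$)
$p{\left(S,n \right)} = 0$
$G = \frac{62}{5}$ ($G = - \frac{2}{5} + \frac{\left(-6 + 10\right) 16}{5} = - \frac{2}{5} + \frac{4 \cdot 16}{5} = - \frac{2}{5} + \frac{1}{5} \cdot 64 = - \frac{2}{5} + \frac{64}{5} = \frac{62}{5} \approx 12.4$)
$G p{\left(M,R \right)} = \frac{62}{5} \cdot 0 = 0$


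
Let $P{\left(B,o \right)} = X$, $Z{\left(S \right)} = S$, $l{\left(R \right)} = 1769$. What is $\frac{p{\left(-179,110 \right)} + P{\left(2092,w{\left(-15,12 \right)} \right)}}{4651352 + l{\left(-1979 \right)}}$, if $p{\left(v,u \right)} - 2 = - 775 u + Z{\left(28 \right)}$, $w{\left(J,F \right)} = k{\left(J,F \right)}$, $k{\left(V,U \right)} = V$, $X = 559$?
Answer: $- \frac{84661}{4653121} \approx -0.018194$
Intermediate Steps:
$w{\left(J,F \right)} = J$
$P{\left(B,o \right)} = 559$
$p{\left(v,u \right)} = 30 - 775 u$ ($p{\left(v,u \right)} = 2 - \left(-28 + 775 u\right) = 30 - 775 u$)
$\frac{p{\left(-179,110 \right)} + P{\left(2092,w{\left(-15,12 \right)} \right)}}{4651352 + l{\left(-1979 \right)}} = \frac{\left(30 - 85250\right) + 559}{4651352 + 1769} = \frac{\left(30 - 85250\right) + 559}{4653121} = \left(-85220 + 559\right) \frac{1}{4653121} = \left(-84661\right) \frac{1}{4653121} = - \frac{84661}{4653121}$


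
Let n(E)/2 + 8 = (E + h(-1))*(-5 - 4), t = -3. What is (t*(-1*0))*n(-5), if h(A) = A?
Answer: 0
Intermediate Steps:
n(E) = 2 - 18*E (n(E) = -16 + 2*((E - 1)*(-5 - 4)) = -16 + 2*((-1 + E)*(-9)) = -16 + 2*(9 - 9*E) = -16 + (18 - 18*E) = 2 - 18*E)
(t*(-1*0))*n(-5) = (-(-3)*0)*(2 - 18*(-5)) = (-3*0)*(2 + 90) = 0*92 = 0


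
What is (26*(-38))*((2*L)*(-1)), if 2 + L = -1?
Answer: -5928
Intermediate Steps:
L = -3 (L = -2 - 1 = -3)
(26*(-38))*((2*L)*(-1)) = (26*(-38))*((2*(-3))*(-1)) = -(-5928)*(-1) = -988*6 = -5928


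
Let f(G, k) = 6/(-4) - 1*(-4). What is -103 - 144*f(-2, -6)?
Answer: -463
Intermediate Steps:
f(G, k) = 5/2 (f(G, k) = 6*(-¼) + 4 = -3/2 + 4 = 5/2)
-103 - 144*f(-2, -6) = -103 - 144*5/2 = -103 - 360 = -463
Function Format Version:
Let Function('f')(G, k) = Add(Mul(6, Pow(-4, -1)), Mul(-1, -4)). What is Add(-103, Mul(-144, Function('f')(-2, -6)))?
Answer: -463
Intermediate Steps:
Function('f')(G, k) = Rational(5, 2) (Function('f')(G, k) = Add(Mul(6, Rational(-1, 4)), 4) = Add(Rational(-3, 2), 4) = Rational(5, 2))
Add(-103, Mul(-144, Function('f')(-2, -6))) = Add(-103, Mul(-144, Rational(5, 2))) = Add(-103, -360) = -463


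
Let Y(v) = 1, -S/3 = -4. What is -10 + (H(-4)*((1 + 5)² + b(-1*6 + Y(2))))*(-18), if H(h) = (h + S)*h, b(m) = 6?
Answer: 24182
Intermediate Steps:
S = 12 (S = -3*(-4) = 12)
H(h) = h*(12 + h) (H(h) = (h + 12)*h = (12 + h)*h = h*(12 + h))
-10 + (H(-4)*((1 + 5)² + b(-1*6 + Y(2))))*(-18) = -10 + ((-4*(12 - 4))*((1 + 5)² + 6))*(-18) = -10 + ((-4*8)*(6² + 6))*(-18) = -10 - 32*(36 + 6)*(-18) = -10 - 32*42*(-18) = -10 - 1344*(-18) = -10 + 24192 = 24182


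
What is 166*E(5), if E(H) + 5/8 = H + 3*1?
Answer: 4897/4 ≈ 1224.3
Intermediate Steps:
E(H) = 19/8 + H (E(H) = -5/8 + (H + 3*1) = -5/8 + (H + 3) = -5/8 + (3 + H) = 19/8 + H)
166*E(5) = 166*(19/8 + 5) = 166*(59/8) = 4897/4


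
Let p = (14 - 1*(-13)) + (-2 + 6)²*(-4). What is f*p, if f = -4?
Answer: 148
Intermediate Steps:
p = -37 (p = (14 + 13) + 4²*(-4) = 27 + 16*(-4) = 27 - 64 = -37)
f*p = -4*(-37) = 148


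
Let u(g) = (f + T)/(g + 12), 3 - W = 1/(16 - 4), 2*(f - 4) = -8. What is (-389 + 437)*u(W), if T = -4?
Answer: -2304/179 ≈ -12.872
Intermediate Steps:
f = 0 (f = 4 + (1/2)*(-8) = 4 - 4 = 0)
W = 35/12 (W = 3 - 1/(16 - 4) = 3 - 1/12 = 35/12 ≈ 2.9167)
u(g) = -4/(12 + g) (u(g) = (0 - 4)/(g + 12) = -4/(12 + g))
(-389 + 437)*u(W) = (-389 + 437)*(-4/(12 + 35/12)) = 48*(-4/179/12) = 48*(-4*12/179) = 48*(-48/179) = -2304/179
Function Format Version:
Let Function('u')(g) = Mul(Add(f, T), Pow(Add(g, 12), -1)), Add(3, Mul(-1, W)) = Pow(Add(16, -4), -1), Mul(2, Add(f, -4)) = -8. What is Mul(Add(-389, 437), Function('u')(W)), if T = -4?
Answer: Rational(-2304, 179) ≈ -12.872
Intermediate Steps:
f = 0 (f = Add(4, Mul(Rational(1, 2), -8)) = Add(4, -4) = 0)
W = Rational(35, 12) (W = Add(3, Mul(-1, Pow(Add(16, -4), -1))) = Add(3, Mul(-1, Pow(12, -1))) = Add(3, Mul(-1, Rational(1, 12))) = Add(3, Rational(-1, 12)) = Rational(35, 12) ≈ 2.9167)
Function('u')(g) = Mul(-4, Pow(Add(12, g), -1)) (Function('u')(g) = Mul(Add(0, -4), Pow(Add(g, 12), -1)) = Mul(-4, Pow(Add(12, g), -1)))
Mul(Add(-389, 437), Function('u')(W)) = Mul(Add(-389, 437), Mul(-4, Pow(Add(12, Rational(35, 12)), -1))) = Mul(48, Mul(-4, Pow(Rational(179, 12), -1))) = Mul(48, Mul(-4, Rational(12, 179))) = Mul(48, Rational(-48, 179)) = Rational(-2304, 179)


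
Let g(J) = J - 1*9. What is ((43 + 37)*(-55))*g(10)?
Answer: -4400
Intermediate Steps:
g(J) = -9 + J (g(J) = J - 9 = -9 + J)
((43 + 37)*(-55))*g(10) = ((43 + 37)*(-55))*(-9 + 10) = (80*(-55))*1 = -4400*1 = -4400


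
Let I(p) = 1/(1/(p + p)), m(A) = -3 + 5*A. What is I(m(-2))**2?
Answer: 676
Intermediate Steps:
I(p) = 2*p (I(p) = 1/(1/(2*p)) = 2*p)
I(m(-2))**2 = (2*(-3 + 5*(-2)))**2 = (2*(-3 - 10))**2 = (2*(-13))**2 = (-26)**2 = 676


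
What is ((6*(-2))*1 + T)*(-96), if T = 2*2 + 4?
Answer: 384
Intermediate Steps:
T = 8 (T = 4 + 4 = 8)
((6*(-2))*1 + T)*(-96) = ((6*(-2))*1 + 8)*(-96) = (-12*1 + 8)*(-96) = (-12 + 8)*(-96) = -4*(-96) = 384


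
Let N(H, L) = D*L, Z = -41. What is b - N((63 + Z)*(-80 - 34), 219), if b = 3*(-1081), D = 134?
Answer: -32589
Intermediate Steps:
N(H, L) = 134*L
b = -3243
b - N((63 + Z)*(-80 - 34), 219) = -3243 - 134*219 = -3243 - 1*29346 = -3243 - 29346 = -32589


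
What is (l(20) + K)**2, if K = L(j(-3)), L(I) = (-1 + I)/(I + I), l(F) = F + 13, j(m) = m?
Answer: 10201/9 ≈ 1133.4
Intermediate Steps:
l(F) = 13 + F
L(I) = (-1 + I)/(2*I) (L(I) = (-1 + I)/((2*I)) = (-1 + I)*(1/(2*I)) = (-1 + I)/(2*I))
K = 2/3 (K = (1/2)*(-1 - 3)/(-3) = (1/2)*(-1/3)*(-4) = 2/3 ≈ 0.66667)
(l(20) + K)**2 = ((13 + 20) + 2/3)**2 = (33 + 2/3)**2 = (101/3)**2 = 10201/9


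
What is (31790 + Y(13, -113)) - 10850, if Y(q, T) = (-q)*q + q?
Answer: 20784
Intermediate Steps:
Y(q, T) = q - q² (Y(q, T) = -q² + q = q - q²)
(31790 + Y(13, -113)) - 10850 = (31790 + 13*(1 - 1*13)) - 10850 = (31790 + 13*(1 - 13)) - 10850 = (31790 + 13*(-12)) - 10850 = (31790 - 156) - 10850 = 31634 - 10850 = 20784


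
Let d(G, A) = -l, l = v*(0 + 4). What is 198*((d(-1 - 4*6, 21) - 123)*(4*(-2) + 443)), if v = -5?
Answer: -8871390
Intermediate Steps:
l = -20 (l = -5*(0 + 4) = -5*4 = -20)
d(G, A) = 20 (d(G, A) = -1*(-20) = 20)
198*((d(-1 - 4*6, 21) - 123)*(4*(-2) + 443)) = 198*((20 - 123)*(4*(-2) + 443)) = 198*(-103*(-8 + 443)) = 198*(-103*435) = 198*(-44805) = -8871390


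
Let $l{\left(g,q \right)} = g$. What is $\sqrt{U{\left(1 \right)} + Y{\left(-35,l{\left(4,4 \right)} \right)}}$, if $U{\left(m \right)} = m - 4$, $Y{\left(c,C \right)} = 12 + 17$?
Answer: $\sqrt{26} \approx 5.099$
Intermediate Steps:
$Y{\left(c,C \right)} = 29$
$U{\left(m \right)} = -4 + m$
$\sqrt{U{\left(1 \right)} + Y{\left(-35,l{\left(4,4 \right)} \right)}} = \sqrt{\left(-4 + 1\right) + 29} = \sqrt{-3 + 29} = \sqrt{26}$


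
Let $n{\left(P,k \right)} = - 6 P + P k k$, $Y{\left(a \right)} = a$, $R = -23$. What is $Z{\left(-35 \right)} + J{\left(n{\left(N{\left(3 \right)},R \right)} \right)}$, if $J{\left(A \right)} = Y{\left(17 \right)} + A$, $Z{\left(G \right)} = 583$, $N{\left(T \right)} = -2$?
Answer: $-446$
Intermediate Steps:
$n{\left(P,k \right)} = - 6 P + P k^{2}$
$J{\left(A \right)} = 17 + A$
$Z{\left(-35 \right)} + J{\left(n{\left(N{\left(3 \right)},R \right)} \right)} = 583 + \left(17 - 2 \left(-6 + \left(-23\right)^{2}\right)\right) = 583 + \left(17 - 2 \left(-6 + 529\right)\right) = 583 + \left(17 - 1046\right) = 583 - 1029 = -446$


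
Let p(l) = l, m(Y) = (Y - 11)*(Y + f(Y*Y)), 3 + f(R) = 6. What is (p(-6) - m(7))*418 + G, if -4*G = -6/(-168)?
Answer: 1591743/112 ≈ 14212.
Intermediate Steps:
f(R) = 3 (f(R) = -3 + 6 = 3)
m(Y) = (-11 + Y)*(3 + Y) (m(Y) = (Y - 11)*(Y + 3) = (-11 + Y)*(3 + Y))
G = -1/112 (G = -(-3)/(2*(-168)) = -(-3)*(-1)/(2*168) = -1/4*1/28 = -1/112 ≈ -0.0089286)
(p(-6) - m(7))*418 + G = (-6 - (-33 + 7**2 - 8*7))*418 - 1/112 = (-6 - (-33 + 49 - 56))*418 - 1/112 = (-6 - 1*(-40))*418 - 1/112 = (-6 + 40)*418 - 1/112 = 34*418 - 1/112 = 14212 - 1/112 = 1591743/112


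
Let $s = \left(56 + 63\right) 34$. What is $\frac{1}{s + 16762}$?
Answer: $\frac{1}{20808} \approx 4.8058 \cdot 10^{-5}$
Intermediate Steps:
$s = 4046$ ($s = 119 \cdot 34 = 4046$)
$\frac{1}{s + 16762} = \frac{1}{4046 + 16762} = \frac{1}{20808}$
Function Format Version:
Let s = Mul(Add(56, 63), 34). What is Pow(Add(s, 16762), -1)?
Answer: Rational(1, 20808) ≈ 4.8058e-5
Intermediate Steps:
s = 4046 (s = Mul(119, 34) = 4046)
Pow(Add(s, 16762), -1) = Pow(Add(4046, 16762), -1) = Pow(20808, -1) = Rational(1, 20808)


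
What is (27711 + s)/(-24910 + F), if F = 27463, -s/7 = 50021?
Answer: -322436/2553 ≈ -126.30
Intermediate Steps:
s = -350147 (s = -7*50021 = -350147)
(27711 + s)/(-24910 + F) = (27711 - 350147)/(-24910 + 27463) = -322436/2553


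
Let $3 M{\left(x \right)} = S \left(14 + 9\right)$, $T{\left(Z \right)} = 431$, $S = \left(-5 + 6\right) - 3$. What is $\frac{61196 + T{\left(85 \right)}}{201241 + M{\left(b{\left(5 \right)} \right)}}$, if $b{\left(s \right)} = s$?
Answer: $\frac{184881}{603677} \approx 0.30626$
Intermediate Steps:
$S = -2$ ($S = 1 - 3 = -2$)
$M{\left(x \right)} = - \frac{46}{3}$ ($M{\left(x \right)} = \frac{\left(-2\right) \left(14 + 9\right)}{3} = \frac{\left(-2\right) 23}{3} = \frac{1}{3} \left(-46\right) = - \frac{46}{3}$)
$\frac{61196 + T{\left(85 \right)}}{201241 + M{\left(b{\left(5 \right)} \right)}} = \frac{61196 + 431}{201241 - \frac{46}{3}} = \frac{61627}{\frac{603677}{3}} = 61627 \cdot \frac{3}{603677} = \frac{184881}{603677}$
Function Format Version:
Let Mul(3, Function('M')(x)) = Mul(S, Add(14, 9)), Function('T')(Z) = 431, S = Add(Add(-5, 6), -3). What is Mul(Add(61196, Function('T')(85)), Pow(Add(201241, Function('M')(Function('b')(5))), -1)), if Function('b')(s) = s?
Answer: Rational(184881, 603677) ≈ 0.30626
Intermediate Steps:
S = -2 (S = Add(1, -3) = -2)
Function('M')(x) = Rational(-46, 3) (Function('M')(x) = Mul(Rational(1, 3), Mul(-2, Add(14, 9))) = Mul(Rational(1, 3), Mul(-2, 23)) = Mul(Rational(1, 3), -46) = Rational(-46, 3))
Mul(Add(61196, Function('T')(85)), Pow(Add(201241, Function('M')(Function('b')(5))), -1)) = Mul(Add(61196, 431), Pow(Add(201241, Rational(-46, 3)), -1)) = Mul(61627, Pow(Rational(603677, 3), -1)) = Mul(61627, Rational(3, 603677)) = Rational(184881, 603677)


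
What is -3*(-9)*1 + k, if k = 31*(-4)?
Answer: -97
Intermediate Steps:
k = -124
-3*(-9)*1 + k = -3*(-9)*1 - 124 = 27*1 - 124 = 27 - 124 = -97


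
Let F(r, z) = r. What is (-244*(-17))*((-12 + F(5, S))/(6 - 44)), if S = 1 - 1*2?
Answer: 14518/19 ≈ 764.11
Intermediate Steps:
S = -1 (S = 1 - 2 = -1)
(-244*(-17))*((-12 + F(5, S))/(6 - 44)) = (-244*(-17))*((-12 + 5)/(6 - 44)) = (-61*(-68))*(-7/(-38)) = 4148*(-7*(-1/38)) = 4148*(7/38) = 14518/19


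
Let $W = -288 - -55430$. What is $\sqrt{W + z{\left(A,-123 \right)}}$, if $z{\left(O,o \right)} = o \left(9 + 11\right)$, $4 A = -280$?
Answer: $\sqrt{52682} \approx 229.53$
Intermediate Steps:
$A = -70$ ($A = \frac{1}{4} \left(-280\right) = -70$)
$z{\left(O,o \right)} = 20 o$ ($z{\left(O,o \right)} = o 20 = 20 o$)
$W = 55142$ ($W = -288 + 55430 = 55142$)
$\sqrt{W + z{\left(A,-123 \right)}} = \sqrt{55142 + 20 \left(-123\right)} = \sqrt{55142 - 2460} = \sqrt{52682}$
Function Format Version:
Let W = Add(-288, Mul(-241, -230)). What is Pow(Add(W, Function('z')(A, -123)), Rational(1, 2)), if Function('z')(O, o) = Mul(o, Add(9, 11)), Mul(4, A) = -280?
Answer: Pow(52682, Rational(1, 2)) ≈ 229.53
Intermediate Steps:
A = -70 (A = Mul(Rational(1, 4), -280) = -70)
Function('z')(O, o) = Mul(20, o) (Function('z')(O, o) = Mul(o, 20) = Mul(20, o))
W = 55142 (W = Add(-288, 55430) = 55142)
Pow(Add(W, Function('z')(A, -123)), Rational(1, 2)) = Pow(Add(55142, Mul(20, -123)), Rational(1, 2)) = Pow(Add(55142, -2460), Rational(1, 2)) = Pow(52682, Rational(1, 2))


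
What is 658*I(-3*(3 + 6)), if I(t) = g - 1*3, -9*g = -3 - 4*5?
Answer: -2632/9 ≈ -292.44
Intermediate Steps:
g = 23/9 (g = -(-3 - 4*5)/9 = -(-3 - 20)/9 = -⅑*(-23) = 23/9 ≈ 2.5556)
I(t) = -4/9 (I(t) = 23/9 - 1*3 = 23/9 - 3 = -4/9)
658*I(-3*(3 + 6)) = 658*(-4/9) = -2632/9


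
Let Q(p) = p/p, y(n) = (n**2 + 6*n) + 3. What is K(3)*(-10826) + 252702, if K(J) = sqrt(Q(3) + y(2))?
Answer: 252702 - 21652*sqrt(5) ≈ 2.0429e+5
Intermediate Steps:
y(n) = 3 + n**2 + 6*n
Q(p) = 1
K(J) = 2*sqrt(5) (K(J) = sqrt(1 + (3 + 2**2 + 6*2)) = sqrt(1 + (3 + 4 + 12)) = sqrt(1 + 19) = sqrt(20) = 2*sqrt(5))
K(3)*(-10826) + 252702 = (2*sqrt(5))*(-10826) + 252702 = -21652*sqrt(5) + 252702 = 252702 - 21652*sqrt(5)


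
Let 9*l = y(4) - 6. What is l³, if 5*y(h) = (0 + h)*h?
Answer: -2744/91125 ≈ -0.030112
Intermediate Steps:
y(h) = h²/5 (y(h) = ((0 + h)*h)/5 = (h*h)/5 = h²/5)
l = -14/45 (l = ((⅕)*4² - 6)/9 = ((⅕)*16 - 6)/9 = (16/5 - 6)/9 = (⅑)*(-14/5) = -14/45 ≈ -0.31111)
l³ = (-14/45)³ = -2744/91125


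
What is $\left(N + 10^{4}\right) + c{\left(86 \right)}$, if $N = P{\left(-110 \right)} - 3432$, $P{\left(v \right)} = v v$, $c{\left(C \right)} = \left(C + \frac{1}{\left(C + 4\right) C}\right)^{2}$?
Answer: $\frac{1561433017681}{59907600} \approx 26064.0$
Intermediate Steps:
$c{\left(C \right)} = \left(C + \frac{1}{C \left(4 + C\right)}\right)^{2}$ ($c{\left(C \right)} = \left(C + \frac{1}{\left(4 + C\right) C}\right)^{2} = \left(C + \frac{1}{C \left(4 + C\right)}\right)^{2}$)
$P{\left(v \right)} = v^{2}$
$N = 8668$ ($N = \left(-110\right)^{2} - 3432 = 12100 - 3432 = 8668$)
$\left(N + 10^{4}\right) + c{\left(86 \right)} = \left(8668 + 10^{4}\right) + \frac{\left(1 + 86^{3} + 4 \cdot 86^{2}\right)^{2}}{7396 \left(4 + 86\right)^{2}} = \left(8668 + 10000\right) + \frac{\left(1 + 636056 + 4 \cdot 7396\right)^{2}}{7396 \cdot 8100} = 18668 + \frac{1}{7396} \cdot \frac{1}{8100} \left(1 + 636056 + 29584\right)^{2} = 18668 + \frac{1}{7396} \cdot \frac{1}{8100} \cdot 665641^{2} = 18668 + \frac{1}{7396} \cdot \frac{1}{8100} \cdot 443077940881 = 18668 + \frac{443077940881}{59907600} = \frac{1561433017681}{59907600}$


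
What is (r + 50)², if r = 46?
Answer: 9216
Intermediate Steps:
(r + 50)² = (46 + 50)² = 96² = 9216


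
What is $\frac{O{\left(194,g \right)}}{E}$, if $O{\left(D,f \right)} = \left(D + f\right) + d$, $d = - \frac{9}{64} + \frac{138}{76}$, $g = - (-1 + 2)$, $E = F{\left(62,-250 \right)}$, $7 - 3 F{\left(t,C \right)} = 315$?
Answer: $- \frac{710175}{374528} \approx -1.8962$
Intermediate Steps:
$F{\left(t,C \right)} = - \frac{308}{3}$ ($F{\left(t,C \right)} = \frac{7}{3} - 105 = - \frac{308}{3}$)
$E = - \frac{308}{3} \approx -102.67$
$g = -1$ ($g = \left(-1\right) 1 = -1$)
$d = \frac{2037}{1216}$ ($d = \left(-9\right) \frac{1}{64} + 138 \cdot \frac{1}{76} = - \frac{9}{64} + \frac{69}{38} = \frac{2037}{1216} \approx 1.6752$)
$O{\left(D,f \right)} = \frac{2037}{1216} + D + f$ ($O{\left(D,f \right)} = \left(D + f\right) + \frac{2037}{1216} = \frac{2037}{1216} + D + f$)
$\frac{O{\left(194,g \right)}}{E} = \frac{\frac{2037}{1216} + 194 - 1}{- \frac{308}{3}} = \frac{236725}{1216} \left(- \frac{3}{308}\right) = - \frac{710175}{374528}$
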